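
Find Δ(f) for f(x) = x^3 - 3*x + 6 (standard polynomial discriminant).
Δ = -864

For a depressed cubic x^3 + p x + q the discriminant is Δ = -4 p^3 - 27 q^2 = -4*(-3)^3 - 27*(6)^2 = 108 - 972 = -864.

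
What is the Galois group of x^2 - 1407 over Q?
Gal(K/Q) = Z/2Z (cyclic of order 2)

x^2 - 1407 is irreducible over Q since 1407 is not a rational square. The splitting field Q(sqrt(1407)) has degree 2 over Q, and its unique nontrivial automorphism is sqrt(1407) ↦ -sqrt(1407). Hence Gal(Q(sqrt(1407))/Q) = Z/2Z.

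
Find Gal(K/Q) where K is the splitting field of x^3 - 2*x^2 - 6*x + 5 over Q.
Gal(K/Q) = S_3 (symmetric group of order 6)

Compute the discriminant of x^3 + (-2)*x^2 + (-6)*x + (5): Δ = 1573. Since Δ is not a rational square, the Galois group is not contained in A_3; it must be the full S_3 (irreducibility of the cubic rules out anything smaller).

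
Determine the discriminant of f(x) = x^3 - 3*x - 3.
Δ = -135

For x^3 + a x^2 + b x + c the discriminant is Δ = 18 a b c - 4 a^3 c + a^2 b^2 - 4 b^3 - 27 c^2.
Plug a = 0, b = -3, c = -3:
  18*(0)*(-3)*(-3) - 4*(0)^3*(-3) + (0)^2*(-3)^2 - 4*(-3)^3 - 27*(-3)^2
  = 0 + (0) + 0 + (108) + (-243)
  = -135.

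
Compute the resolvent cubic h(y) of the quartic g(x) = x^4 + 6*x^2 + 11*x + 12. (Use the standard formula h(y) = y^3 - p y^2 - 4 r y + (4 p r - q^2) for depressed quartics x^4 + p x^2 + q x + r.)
h(y) = y^3 - 6*y^2 - 48*y + 167

Identify coefficients: p = 6, q = 11, r = 12.
Plug into h(y) = y^3 - p y^2 - 4 r y + (4 p r - q^2):
  h(y) = y^3 - (6) y^2 - 4*(12) y + (4*(6)*(12) - (11)^2)
       = y^3 + (-6) y^2 + (-48) y + (167).
Simplifying: h(y) = y^3 - 6*y^2 - 48*y + 167.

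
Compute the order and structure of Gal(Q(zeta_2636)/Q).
|Gal(Q(zeta_2636)/Q)| = phi(2636) = 1316; group ≅ (Z/2636Z)^* ≅ Z/2Z × Z/658Z

The n-th cyclotomic polynomial Φ_2636(x) is the minimal polynomial of zeta_2636 over Q and has degree phi(2636) = 1316. So Q(zeta_2636) is a degree-1316 Galois extension with Galois group (Z/2636Z)^*. By CRT, (Z/2636Z)^* ≅ (Z/4Z)^* × (Z/659Z)^*. Each prime-power unit group is (Z/4Z)^* ≅ Z/2Z; (Z/659Z)^* ≅ Z/658Z. Hence Gal(Q(zeta_2636)/Q) ≅ Z/2Z × Z/658Z.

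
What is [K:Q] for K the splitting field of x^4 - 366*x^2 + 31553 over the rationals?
[K:Q] = 4

f factors as (x^2 - 227)(x^2 - 139); the splitting field is K = Q(sqrt(227), sqrt(139)). Since 227, 139, and 31553 are all non-squares in Q, the three subfields Q(sqrt(227)), Q(sqrt(139)), Q(sqrt(31553)) are distinct degree-2 extensions, so [K:Q] = 4 (Klein four Galois group).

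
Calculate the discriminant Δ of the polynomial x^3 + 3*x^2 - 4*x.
Δ = 400

For x^3 + a x^2 + b x + c the discriminant is Δ = 18 a b c - 4 a^3 c + a^2 b^2 - 4 b^3 - 27 c^2.
Plug a = 3, b = -4, c = 0:
  18*(3)*(-4)*(0) - 4*(3)^3*(0) + (3)^2*(-4)^2 - 4*(-4)^3 - 27*(0)^2
  = 0 + (0) + 144 + (256) + (0)
  = 400.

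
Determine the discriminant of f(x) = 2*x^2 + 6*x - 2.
Δ = 52

For a quadratic a x^2 + b x + c the discriminant is Δ = b^2 - 4ac = (6)^2 - 4*(2)*(-2) = 36 - (-16) = 52.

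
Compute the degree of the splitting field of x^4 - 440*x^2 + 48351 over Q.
[K:Q] = 4

f factors as (x^2 - 213)(x^2 - 227); the splitting field is K = Q(sqrt(213), sqrt(227)). Since 213, 227, and 48351 are all non-squares in Q, the three subfields Q(sqrt(213)), Q(sqrt(227)), Q(sqrt(48351)) are distinct degree-2 extensions, so [K:Q] = 4 (Klein four Galois group).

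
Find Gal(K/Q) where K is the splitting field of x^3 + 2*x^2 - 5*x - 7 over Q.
Gal(K/Q) = S_3 (symmetric group of order 6)

Compute the discriminant of x^3 + (2)*x^2 + (-5)*x + (-7): Δ = 761. Since Δ is not a rational square, the Galois group is not contained in A_3; it must be the full S_3 (irreducibility of the cubic rules out anything smaller).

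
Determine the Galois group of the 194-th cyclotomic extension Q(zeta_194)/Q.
|Gal(Q(zeta_194)/Q)| = phi(194) = 96; group ≅ (Z/194Z)^* ≅ Z/96Z

The n-th cyclotomic polynomial Φ_194(x) is the minimal polynomial of zeta_194 over Q and has degree phi(194) = 96. So Q(zeta_194) is a degree-96 Galois extension with Galois group (Z/194Z)^*. By CRT, (Z/194Z)^* ≅ (Z/2Z)^* × (Z/97Z)^*. Each prime-power unit group is (Z/2Z)^* ≅ trivial group (order 1); (Z/97Z)^* ≅ Z/96Z. Hence Gal(Q(zeta_194)/Q) ≅ Z/96Z.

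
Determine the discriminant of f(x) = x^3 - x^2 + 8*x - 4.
Δ = -1856

For x^3 + a x^2 + b x + c the discriminant is Δ = 18 a b c - 4 a^3 c + a^2 b^2 - 4 b^3 - 27 c^2.
Plug a = -1, b = 8, c = -4:
  18*(-1)*(8)*(-4) - 4*(-1)^3*(-4) + (-1)^2*(8)^2 - 4*(8)^3 - 27*(-4)^2
  = 576 + (-16) + 64 + (-2048) + (-432)
  = -1856.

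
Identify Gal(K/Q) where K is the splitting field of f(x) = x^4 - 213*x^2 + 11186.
Gal(K/Q) = V_4 (Klein four-group, Z/2Z × Z/2Z)

f factors as (x^2 - 94)(x^2 - 119), so the splitting field is K = Q(sqrt(94), sqrt(119)). The elements 94, 119, 11186 are all non-squares in Q, so sqrt(94) and sqrt(119) generate independent quadratic extensions. Thus [K:Q] = 4 and Gal(K/Q) is generated by the two order-2 automorphisms sqrt(94) ↦ -sqrt(94) and sqrt(119) ↦ -sqrt(119), giving V_4.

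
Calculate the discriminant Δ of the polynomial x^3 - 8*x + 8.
Δ = 320

For a depressed cubic x^3 + p x + q the discriminant is Δ = -4 p^3 - 27 q^2 = -4*(-8)^3 - 27*(8)^2 = 2048 - 1728 = 320.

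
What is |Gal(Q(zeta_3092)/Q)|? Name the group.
|Gal(Q(zeta_3092)/Q)| = phi(3092) = 1544; group ≅ (Z/3092Z)^* ≅ Z/2Z × Z/772Z

The n-th cyclotomic polynomial Φ_3092(x) is the minimal polynomial of zeta_3092 over Q and has degree phi(3092) = 1544. So Q(zeta_3092) is a degree-1544 Galois extension with Galois group (Z/3092Z)^*. By CRT, (Z/3092Z)^* ≅ (Z/4Z)^* × (Z/773Z)^*. Each prime-power unit group is (Z/4Z)^* ≅ Z/2Z; (Z/773Z)^* ≅ Z/772Z. Hence Gal(Q(zeta_3092)/Q) ≅ Z/2Z × Z/772Z.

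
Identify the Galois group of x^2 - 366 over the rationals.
Gal(K/Q) = Z/2Z (cyclic of order 2)

x^2 - 366 is irreducible over Q since 366 is not a rational square. The splitting field Q(sqrt(366)) has degree 2 over Q, and its unique nontrivial automorphism is sqrt(366) ↦ -sqrt(366). Hence Gal(Q(sqrt(366))/Q) = Z/2Z.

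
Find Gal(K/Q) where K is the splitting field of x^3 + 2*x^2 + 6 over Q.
Gal(K/Q) = S_3 (symmetric group of order 6)

Compute the discriminant of x^3 + (2)*x^2 + (0)*x + (6): Δ = -1164. Since Δ is not a rational square, the Galois group is not contained in A_3; it must be the full S_3 (irreducibility of the cubic rules out anything smaller).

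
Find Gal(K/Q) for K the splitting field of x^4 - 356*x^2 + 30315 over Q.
Gal(K/Q) = V_4 (Klein four-group, Z/2Z × Z/2Z)

f factors as (x^2 - 215)(x^2 - 141), so the splitting field is K = Q(sqrt(215), sqrt(141)). The elements 215, 141, 30315 are all non-squares in Q, so sqrt(215) and sqrt(141) generate independent quadratic extensions. Thus [K:Q] = 4 and Gal(K/Q) is generated by the two order-2 automorphisms sqrt(215) ↦ -sqrt(215) and sqrt(141) ↦ -sqrt(141), giving V_4.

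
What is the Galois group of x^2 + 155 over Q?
Gal(K/Q) = Z/2Z (cyclic of order 2)

x^2 + 155 is irreducible over Q since -155 is not a rational square. The splitting field Q(sqrt(-155)) has degree 2 over Q, and its unique nontrivial automorphism is sqrt(-155) ↦ -sqrt(-155). Hence Gal(Q(sqrt(-155))/Q) = Z/2Z.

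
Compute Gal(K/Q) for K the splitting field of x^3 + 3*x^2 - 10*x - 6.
Gal(K/Q) = S_3 (symmetric group of order 6)

Compute the discriminant of x^3 + (3)*x^2 + (-10)*x + (-6): Δ = 7816. Since Δ is not a rational square, the Galois group is not contained in A_3; it must be the full S_3 (irreducibility of the cubic rules out anything smaller).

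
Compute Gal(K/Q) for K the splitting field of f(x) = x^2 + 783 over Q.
Gal(K/Q) = Z/2Z (cyclic of order 2)

x^2 + 783 is irreducible over Q since -783 is not a rational square. The splitting field Q(sqrt(-783)) has degree 2 over Q, and its unique nontrivial automorphism is sqrt(-783) ↦ -sqrt(-783). Hence Gal(Q(sqrt(-783))/Q) = Z/2Z.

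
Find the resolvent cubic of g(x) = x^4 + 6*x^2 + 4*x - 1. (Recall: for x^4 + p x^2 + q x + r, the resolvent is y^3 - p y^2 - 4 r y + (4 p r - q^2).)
h(y) = y^3 - 6*y^2 + 4*y - 40

Identify coefficients: p = 6, q = 4, r = -1.
Plug into h(y) = y^3 - p y^2 - 4 r y + (4 p r - q^2):
  h(y) = y^3 - (6) y^2 - 4*(-1) y + (4*(6)*(-1) - (4)^2)
       = y^3 + (-6) y^2 + (4) y + (-40).
Simplifying: h(y) = y^3 - 6*y^2 + 4*y - 40.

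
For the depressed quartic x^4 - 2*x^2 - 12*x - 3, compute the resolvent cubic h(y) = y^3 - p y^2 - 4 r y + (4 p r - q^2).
h(y) = y^3 + 2*y^2 + 12*y - 120

Identify coefficients: p = -2, q = -12, r = -3.
Plug into h(y) = y^3 - p y^2 - 4 r y + (4 p r - q^2):
  h(y) = y^3 - (-2) y^2 - 4*(-3) y + (4*(-2)*(-3) - (-12)^2)
       = y^3 + (2) y^2 + (12) y + (-120).
Simplifying: h(y) = y^3 + 2*y^2 + 12*y - 120.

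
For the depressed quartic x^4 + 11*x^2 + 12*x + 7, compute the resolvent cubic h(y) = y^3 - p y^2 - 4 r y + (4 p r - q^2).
h(y) = y^3 - 11*y^2 - 28*y + 164

Identify coefficients: p = 11, q = 12, r = 7.
Plug into h(y) = y^3 - p y^2 - 4 r y + (4 p r - q^2):
  h(y) = y^3 - (11) y^2 - 4*(7) y + (4*(11)*(7) - (12)^2)
       = y^3 + (-11) y^2 + (-28) y + (164).
Simplifying: h(y) = y^3 - 11*y^2 - 28*y + 164.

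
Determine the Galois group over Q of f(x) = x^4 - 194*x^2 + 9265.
Gal(K/Q) = V_4 (Klein four-group, Z/2Z × Z/2Z)

f factors as (x^2 - 85)(x^2 - 109), so the splitting field is K = Q(sqrt(85), sqrt(109)). The elements 85, 109, 9265 are all non-squares in Q, so sqrt(85) and sqrt(109) generate independent quadratic extensions. Thus [K:Q] = 4 and Gal(K/Q) is generated by the two order-2 automorphisms sqrt(85) ↦ -sqrt(85) and sqrt(109) ↦ -sqrt(109), giving V_4.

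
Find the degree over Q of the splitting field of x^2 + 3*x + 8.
[K:Q] = 2

The discriminant of x^2 + (3)*x + (8) is b^2 - 4c = 9 - (32) = -23. Since -23 is not a perfect square in Q, the polynomial is irreducible over Q. Its two roots generate a degree-2 extension, so [K:Q] = 2.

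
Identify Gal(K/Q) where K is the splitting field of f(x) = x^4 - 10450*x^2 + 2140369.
Gal(K/Q) = Z/2Z (cyclic of order 2)

f factors as (x^2 - 209)(x^2 - 10241), so the splitting field is K = Q(sqrt(209), sqrt(10241)). The squarefree part of 209 is 209 and the squarefree part of 10241 is also 209, so sqrt(209) and sqrt(10241) are both rational multiples of sqrt(209). Hence Q(sqrt(209)) = Q(sqrt(10241)) = Q(sqrt(209)), and the splitting field collapses to a single degree-2 extension with Galois group Z/2Z.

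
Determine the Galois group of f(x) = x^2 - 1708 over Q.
Gal(K/Q) = Z/2Z (cyclic of order 2)

x^2 - 1708 is irreducible over Q since 1708 is not a rational square. The splitting field Q(sqrt(1708)) has degree 2 over Q, and its unique nontrivial automorphism is sqrt(1708) ↦ -sqrt(1708). Hence Gal(Q(sqrt(1708))/Q) = Z/2Z.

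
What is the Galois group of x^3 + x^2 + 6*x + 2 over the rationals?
Gal(K/Q) = S_3 (symmetric group of order 6)

Compute the discriminant of x^3 + (1)*x^2 + (6)*x + (2): Δ = -728. Since Δ is not a rational square, the Galois group is not contained in A_3; it must be the full S_3 (irreducibility of the cubic rules out anything smaller).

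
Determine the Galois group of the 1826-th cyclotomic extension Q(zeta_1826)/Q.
|Gal(Q(zeta_1826)/Q)| = phi(1826) = 820; group ≅ (Z/1826Z)^* ≅ Z/10Z × Z/82Z

The n-th cyclotomic polynomial Φ_1826(x) is the minimal polynomial of zeta_1826 over Q and has degree phi(1826) = 820. So Q(zeta_1826) is a degree-820 Galois extension with Galois group (Z/1826Z)^*. By CRT, (Z/1826Z)^* ≅ (Z/2Z)^* × (Z/11Z)^* × (Z/83Z)^*. Each prime-power unit group is (Z/2Z)^* ≅ trivial group (order 1); (Z/11Z)^* ≅ Z/10Z; (Z/83Z)^* ≅ Z/82Z. Hence Gal(Q(zeta_1826)/Q) ≅ Z/10Z × Z/82Z.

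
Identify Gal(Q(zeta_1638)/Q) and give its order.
|Gal(Q(zeta_1638)/Q)| = phi(1638) = 432; group ≅ (Z/1638Z)^* ≅ Z/6Z × Z/6Z × Z/12Z

The n-th cyclotomic polynomial Φ_1638(x) is the minimal polynomial of zeta_1638 over Q and has degree phi(1638) = 432. So Q(zeta_1638) is a degree-432 Galois extension with Galois group (Z/1638Z)^*. By CRT, (Z/1638Z)^* ≅ (Z/2Z)^* × (Z/9Z)^* × (Z/7Z)^* × (Z/13Z)^*. Each prime-power unit group is (Z/2Z)^* ≅ trivial group (order 1); (Z/9Z)^* ≅ Z/6Z; (Z/7Z)^* ≅ Z/6Z; (Z/13Z)^* ≅ Z/12Z. Hence Gal(Q(zeta_1638)/Q) ≅ Z/6Z × Z/6Z × Z/12Z.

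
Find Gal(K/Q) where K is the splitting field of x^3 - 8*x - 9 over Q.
Gal(K/Q) = S_3 (symmetric group of order 6)

Compute the discriminant of x^3 + (0)*x^2 + (-8)*x + (-9): Δ = -139. Since Δ is not a rational square, the Galois group is not contained in A_3; it must be the full S_3 (irreducibility of the cubic rules out anything smaller).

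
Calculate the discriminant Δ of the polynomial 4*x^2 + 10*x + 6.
Δ = 4

For a quadratic a x^2 + b x + c the discriminant is Δ = b^2 - 4ac = (10)^2 - 4*(4)*(6) = 100 - (96) = 4.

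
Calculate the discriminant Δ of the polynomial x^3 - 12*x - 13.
Δ = 2349

For a depressed cubic x^3 + p x + q the discriminant is Δ = -4 p^3 - 27 q^2 = -4*(-12)^3 - 27*(-13)^2 = 6912 - 4563 = 2349.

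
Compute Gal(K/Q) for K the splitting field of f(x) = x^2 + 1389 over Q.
Gal(K/Q) = Z/2Z (cyclic of order 2)

x^2 + 1389 is irreducible over Q since -1389 is not a rational square. The splitting field Q(sqrt(-1389)) has degree 2 over Q, and its unique nontrivial automorphism is sqrt(-1389) ↦ -sqrt(-1389). Hence Gal(Q(sqrt(-1389))/Q) = Z/2Z.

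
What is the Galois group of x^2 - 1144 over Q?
Gal(K/Q) = Z/2Z (cyclic of order 2)

x^2 - 1144 is irreducible over Q since 1144 is not a rational square. The splitting field Q(sqrt(1144)) has degree 2 over Q, and its unique nontrivial automorphism is sqrt(1144) ↦ -sqrt(1144). Hence Gal(Q(sqrt(1144))/Q) = Z/2Z.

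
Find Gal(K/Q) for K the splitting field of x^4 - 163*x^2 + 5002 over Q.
Gal(K/Q) = V_4 (Klein four-group, Z/2Z × Z/2Z)

f factors as (x^2 - 41)(x^2 - 122), so the splitting field is K = Q(sqrt(41), sqrt(122)). The elements 41, 122, 5002 are all non-squares in Q, so sqrt(41) and sqrt(122) generate independent quadratic extensions. Thus [K:Q] = 4 and Gal(K/Q) is generated by the two order-2 automorphisms sqrt(41) ↦ -sqrt(41) and sqrt(122) ↦ -sqrt(122), giving V_4.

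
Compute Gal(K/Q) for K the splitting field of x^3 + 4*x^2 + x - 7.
Gal(K/Q) = S_3 (symmetric group of order 6)

Compute the discriminant of x^3 + (4)*x^2 + (1)*x + (-7): Δ = -23. Since Δ is not a rational square, the Galois group is not contained in A_3; it must be the full S_3 (irreducibility of the cubic rules out anything smaller).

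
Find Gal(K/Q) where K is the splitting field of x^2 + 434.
Gal(K/Q) = Z/2Z (cyclic of order 2)

x^2 + 434 is irreducible over Q since -434 is not a rational square. The splitting field Q(sqrt(-434)) has degree 2 over Q, and its unique nontrivial automorphism is sqrt(-434) ↦ -sqrt(-434). Hence Gal(Q(sqrt(-434))/Q) = Z/2Z.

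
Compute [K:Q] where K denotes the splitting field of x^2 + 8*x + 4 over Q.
[K:Q] = 2

The discriminant of x^2 + (8)*x + (4) is b^2 - 4c = 64 - (16) = 48. Since 48 is not a perfect square in Q, the polynomial is irreducible over Q. Its two roots generate a degree-2 extension, so [K:Q] = 2.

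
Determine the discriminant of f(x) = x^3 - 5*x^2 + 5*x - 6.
Δ = -1147

For x^3 + a x^2 + b x + c the discriminant is Δ = 18 a b c - 4 a^3 c + a^2 b^2 - 4 b^3 - 27 c^2.
Plug a = -5, b = 5, c = -6:
  18*(-5)*(5)*(-6) - 4*(-5)^3*(-6) + (-5)^2*(5)^2 - 4*(5)^3 - 27*(-6)^2
  = 2700 + (-3000) + 625 + (-500) + (-972)
  = -1147.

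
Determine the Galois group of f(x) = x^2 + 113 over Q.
Gal(K/Q) = Z/2Z (cyclic of order 2)

x^2 + 113 is irreducible over Q since -113 is not a rational square. The splitting field Q(sqrt(-113)) has degree 2 over Q, and its unique nontrivial automorphism is sqrt(-113) ↦ -sqrt(-113). Hence Gal(Q(sqrt(-113))/Q) = Z/2Z.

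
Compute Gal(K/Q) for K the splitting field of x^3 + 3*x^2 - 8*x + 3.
Gal(K/Q) = S_3 (symmetric group of order 6)

Compute the discriminant of x^3 + (3)*x^2 + (-8)*x + (3): Δ = 761. Since Δ is not a rational square, the Galois group is not contained in A_3; it must be the full S_3 (irreducibility of the cubic rules out anything smaller).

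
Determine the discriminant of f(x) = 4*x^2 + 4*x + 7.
Δ = -96

For a quadratic a x^2 + b x + c the discriminant is Δ = b^2 - 4ac = (4)^2 - 4*(4)*(7) = 16 - (112) = -96.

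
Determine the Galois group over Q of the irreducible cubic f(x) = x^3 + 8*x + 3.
Gal(K/Q) = S_3 (symmetric group of order 6)

Compute the discriminant of x^3 + (0)*x^2 + (8)*x + (3): Δ = -2291. Since Δ is not a rational square, the Galois group is not contained in A_3; it must be the full S_3 (irreducibility of the cubic rules out anything smaller).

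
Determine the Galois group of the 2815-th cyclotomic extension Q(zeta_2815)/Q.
|Gal(Q(zeta_2815)/Q)| = phi(2815) = 2248; group ≅ (Z/2815Z)^* ≅ Z/4Z × Z/562Z

The n-th cyclotomic polynomial Φ_2815(x) is the minimal polynomial of zeta_2815 over Q and has degree phi(2815) = 2248. So Q(zeta_2815) is a degree-2248 Galois extension with Galois group (Z/2815Z)^*. By CRT, (Z/2815Z)^* ≅ (Z/5Z)^* × (Z/563Z)^*. Each prime-power unit group is (Z/5Z)^* ≅ Z/4Z; (Z/563Z)^* ≅ Z/562Z. Hence Gal(Q(zeta_2815)/Q) ≅ Z/4Z × Z/562Z.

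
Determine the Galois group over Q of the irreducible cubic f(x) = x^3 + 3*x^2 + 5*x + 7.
Gal(K/Q) = S_3 (symmetric group of order 6)

Compute the discriminant of x^3 + (3)*x^2 + (5)*x + (7): Δ = -464. Since Δ is not a rational square, the Galois group is not contained in A_3; it must be the full S_3 (irreducibility of the cubic rules out anything smaller).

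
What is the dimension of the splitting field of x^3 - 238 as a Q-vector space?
[K:Q] = 6

x^3 - 238 has one real root r = 238^(1/3) and two complex roots r*zeta_3, r*zeta_3^2 where zeta_3 = e^(2*pi*i/3). The splitting field is Q(r, zeta_3). [Q(r):Q] = 3 and [Q(zeta_3):Q] = 2 with gcd = 1, so [Q(r, zeta_3):Q] = 3 * 2 = 6.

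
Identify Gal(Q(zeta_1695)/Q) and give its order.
|Gal(Q(zeta_1695)/Q)| = phi(1695) = 896; group ≅ (Z/1695Z)^* ≅ Z/2Z × Z/4Z × Z/112Z

The n-th cyclotomic polynomial Φ_1695(x) is the minimal polynomial of zeta_1695 over Q and has degree phi(1695) = 896. So Q(zeta_1695) is a degree-896 Galois extension with Galois group (Z/1695Z)^*. By CRT, (Z/1695Z)^* ≅ (Z/3Z)^* × (Z/5Z)^* × (Z/113Z)^*. Each prime-power unit group is (Z/3Z)^* ≅ Z/2Z; (Z/5Z)^* ≅ Z/4Z; (Z/113Z)^* ≅ Z/112Z. Hence Gal(Q(zeta_1695)/Q) ≅ Z/2Z × Z/4Z × Z/112Z.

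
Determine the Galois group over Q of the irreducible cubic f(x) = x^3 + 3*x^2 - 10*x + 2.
Gal(K/Q) = S_3 (symmetric group of order 6)

Compute the discriminant of x^3 + (3)*x^2 + (-10)*x + (2): Δ = 3496. Since Δ is not a rational square, the Galois group is not contained in A_3; it must be the full S_3 (irreducibility of the cubic rules out anything smaller).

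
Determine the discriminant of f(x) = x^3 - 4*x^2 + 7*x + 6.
Δ = -3048

For x^3 + a x^2 + b x + c the discriminant is Δ = 18 a b c - 4 a^3 c + a^2 b^2 - 4 b^3 - 27 c^2.
Plug a = -4, b = 7, c = 6:
  18*(-4)*(7)*(6) - 4*(-4)^3*(6) + (-4)^2*(7)^2 - 4*(7)^3 - 27*(6)^2
  = -3024 + (1536) + 784 + (-1372) + (-972)
  = -3048.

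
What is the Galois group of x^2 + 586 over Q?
Gal(K/Q) = Z/2Z (cyclic of order 2)

x^2 + 586 is irreducible over Q since -586 is not a rational square. The splitting field Q(sqrt(-586)) has degree 2 over Q, and its unique nontrivial automorphism is sqrt(-586) ↦ -sqrt(-586). Hence Gal(Q(sqrt(-586))/Q) = Z/2Z.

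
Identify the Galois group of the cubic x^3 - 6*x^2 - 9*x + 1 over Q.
Gal(K/Q) = S_3 (symmetric group of order 6)

Compute the discriminant of x^3 + (-6)*x^2 + (-9)*x + (1): Δ = 7641. Since Δ is not a rational square, the Galois group is not contained in A_3; it must be the full S_3 (irreducibility of the cubic rules out anything smaller).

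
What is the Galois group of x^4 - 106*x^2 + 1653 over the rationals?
Gal(K/Q) = V_4 (Klein four-group, Z/2Z × Z/2Z)

f factors as (x^2 - 87)(x^2 - 19), so the splitting field is K = Q(sqrt(87), sqrt(19)). The elements 87, 19, 1653 are all non-squares in Q, so sqrt(87) and sqrt(19) generate independent quadratic extensions. Thus [K:Q] = 4 and Gal(K/Q) is generated by the two order-2 automorphisms sqrt(87) ↦ -sqrt(87) and sqrt(19) ↦ -sqrt(19), giving V_4.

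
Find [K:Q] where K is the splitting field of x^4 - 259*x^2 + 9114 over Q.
[K:Q] = 4

f factors as (x^2 - 42)(x^2 - 217); the splitting field is K = Q(sqrt(42), sqrt(217)). Since 42, 217, and 9114 are all non-squares in Q, the three subfields Q(sqrt(42)), Q(sqrt(217)), Q(sqrt(9114)) are distinct degree-2 extensions, so [K:Q] = 4 (Klein four Galois group).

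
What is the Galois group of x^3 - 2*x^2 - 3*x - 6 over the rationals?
Gal(K/Q) = S_3 (symmetric group of order 6)

Compute the discriminant of x^3 + (-2)*x^2 + (-3)*x + (-6): Δ = -1668. Since Δ is not a rational square, the Galois group is not contained in A_3; it must be the full S_3 (irreducibility of the cubic rules out anything smaller).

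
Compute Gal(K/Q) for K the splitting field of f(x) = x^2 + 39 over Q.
Gal(K/Q) = Z/2Z (cyclic of order 2)

x^2 + 39 is irreducible over Q since -39 is not a rational square. The splitting field Q(sqrt(-39)) has degree 2 over Q, and its unique nontrivial automorphism is sqrt(-39) ↦ -sqrt(-39). Hence Gal(Q(sqrt(-39))/Q) = Z/2Z.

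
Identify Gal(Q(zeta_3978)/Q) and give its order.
|Gal(Q(zeta_3978)/Q)| = phi(3978) = 1152; group ≅ (Z/3978Z)^* ≅ Z/6Z × Z/12Z × Z/16Z

The n-th cyclotomic polynomial Φ_3978(x) is the minimal polynomial of zeta_3978 over Q and has degree phi(3978) = 1152. So Q(zeta_3978) is a degree-1152 Galois extension with Galois group (Z/3978Z)^*. By CRT, (Z/3978Z)^* ≅ (Z/2Z)^* × (Z/9Z)^* × (Z/13Z)^* × (Z/17Z)^*. Each prime-power unit group is (Z/2Z)^* ≅ trivial group (order 1); (Z/9Z)^* ≅ Z/6Z; (Z/13Z)^* ≅ Z/12Z; (Z/17Z)^* ≅ Z/16Z. Hence Gal(Q(zeta_3978)/Q) ≅ Z/6Z × Z/12Z × Z/16Z.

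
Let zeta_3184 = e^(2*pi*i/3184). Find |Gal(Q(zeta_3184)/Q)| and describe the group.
|Gal(Q(zeta_3184)/Q)| = phi(3184) = 1584; group ≅ (Z/3184Z)^* ≅ Z/2Z × Z/4Z × Z/198Z

The n-th cyclotomic polynomial Φ_3184(x) is the minimal polynomial of zeta_3184 over Q and has degree phi(3184) = 1584. So Q(zeta_3184) is a degree-1584 Galois extension with Galois group (Z/3184Z)^*. By CRT, (Z/3184Z)^* ≅ (Z/16Z)^* × (Z/199Z)^*. Each prime-power unit group is (Z/16Z)^* ≅ Z/2Z × Z/4Z; (Z/199Z)^* ≅ Z/198Z. Hence Gal(Q(zeta_3184)/Q) ≅ Z/2Z × Z/4Z × Z/198Z.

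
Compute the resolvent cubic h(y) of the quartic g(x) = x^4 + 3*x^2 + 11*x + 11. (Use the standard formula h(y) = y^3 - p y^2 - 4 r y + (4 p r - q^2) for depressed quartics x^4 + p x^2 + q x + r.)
h(y) = y^3 - 3*y^2 - 44*y + 11

Identify coefficients: p = 3, q = 11, r = 11.
Plug into h(y) = y^3 - p y^2 - 4 r y + (4 p r - q^2):
  h(y) = y^3 - (3) y^2 - 4*(11) y + (4*(3)*(11) - (11)^2)
       = y^3 + (-3) y^2 + (-44) y + (11).
Simplifying: h(y) = y^3 - 3*y^2 - 44*y + 11.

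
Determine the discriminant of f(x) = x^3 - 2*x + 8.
Δ = -1696

For a depressed cubic x^3 + p x + q the discriminant is Δ = -4 p^3 - 27 q^2 = -4*(-2)^3 - 27*(8)^2 = 32 - 1728 = -1696.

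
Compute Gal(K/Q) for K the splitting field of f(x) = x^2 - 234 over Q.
Gal(K/Q) = Z/2Z (cyclic of order 2)

x^2 - 234 is irreducible over Q since 234 is not a rational square. The splitting field Q(sqrt(234)) has degree 2 over Q, and its unique nontrivial automorphism is sqrt(234) ↦ -sqrt(234). Hence Gal(Q(sqrt(234))/Q) = Z/2Z.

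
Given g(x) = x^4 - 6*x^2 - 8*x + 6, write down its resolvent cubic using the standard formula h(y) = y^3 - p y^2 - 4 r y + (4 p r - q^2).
h(y) = y^3 + 6*y^2 - 24*y - 208

Identify coefficients: p = -6, q = -8, r = 6.
Plug into h(y) = y^3 - p y^2 - 4 r y + (4 p r - q^2):
  h(y) = y^3 - (-6) y^2 - 4*(6) y + (4*(-6)*(6) - (-8)^2)
       = y^3 + (6) y^2 + (-24) y + (-208).
Simplifying: h(y) = y^3 + 6*y^2 - 24*y - 208.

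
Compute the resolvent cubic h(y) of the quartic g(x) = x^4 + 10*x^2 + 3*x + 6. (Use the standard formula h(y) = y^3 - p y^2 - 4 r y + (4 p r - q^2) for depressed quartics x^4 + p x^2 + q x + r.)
h(y) = y^3 - 10*y^2 - 24*y + 231

Identify coefficients: p = 10, q = 3, r = 6.
Plug into h(y) = y^3 - p y^2 - 4 r y + (4 p r - q^2):
  h(y) = y^3 - (10) y^2 - 4*(6) y + (4*(10)*(6) - (3)^2)
       = y^3 + (-10) y^2 + (-24) y + (231).
Simplifying: h(y) = y^3 - 10*y^2 - 24*y + 231.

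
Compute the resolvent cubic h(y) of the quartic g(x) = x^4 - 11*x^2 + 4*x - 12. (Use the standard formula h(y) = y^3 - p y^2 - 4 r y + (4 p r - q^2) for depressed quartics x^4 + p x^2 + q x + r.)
h(y) = y^3 + 11*y^2 + 48*y + 512

Identify coefficients: p = -11, q = 4, r = -12.
Plug into h(y) = y^3 - p y^2 - 4 r y + (4 p r - q^2):
  h(y) = y^3 - (-11) y^2 - 4*(-12) y + (4*(-11)*(-12) - (4)^2)
       = y^3 + (11) y^2 + (48) y + (512).
Simplifying: h(y) = y^3 + 11*y^2 + 48*y + 512.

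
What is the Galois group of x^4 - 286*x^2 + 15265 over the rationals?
Gal(K/Q) = V_4 (Klein four-group, Z/2Z × Z/2Z)

f factors as (x^2 - 71)(x^2 - 215), so the splitting field is K = Q(sqrt(71), sqrt(215)). The elements 71, 215, 15265 are all non-squares in Q, so sqrt(71) and sqrt(215) generate independent quadratic extensions. Thus [K:Q] = 4 and Gal(K/Q) is generated by the two order-2 automorphisms sqrt(71) ↦ -sqrt(71) and sqrt(215) ↦ -sqrt(215), giving V_4.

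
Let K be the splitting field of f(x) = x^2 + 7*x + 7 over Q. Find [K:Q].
[K:Q] = 2

The discriminant of x^2 + (7)*x + (7) is b^2 - 4c = 49 - (28) = 21. Since 21 is not a perfect square in Q, the polynomial is irreducible over Q. Its two roots generate a degree-2 extension, so [K:Q] = 2.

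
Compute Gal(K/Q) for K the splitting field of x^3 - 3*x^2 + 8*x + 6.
Gal(K/Q) = S_3 (symmetric group of order 6)

Compute the discriminant of x^3 + (-3)*x^2 + (8)*x + (6): Δ = -4388. Since Δ is not a rational square, the Galois group is not contained in A_3; it must be the full S_3 (irreducibility of the cubic rules out anything smaller).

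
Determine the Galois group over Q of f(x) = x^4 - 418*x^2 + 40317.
Gal(K/Q) = V_4 (Klein four-group, Z/2Z × Z/2Z)

f factors as (x^2 - 267)(x^2 - 151), so the splitting field is K = Q(sqrt(267), sqrt(151)). The elements 267, 151, 40317 are all non-squares in Q, so sqrt(267) and sqrt(151) generate independent quadratic extensions. Thus [K:Q] = 4 and Gal(K/Q) is generated by the two order-2 automorphisms sqrt(267) ↦ -sqrt(267) and sqrt(151) ↦ -sqrt(151), giving V_4.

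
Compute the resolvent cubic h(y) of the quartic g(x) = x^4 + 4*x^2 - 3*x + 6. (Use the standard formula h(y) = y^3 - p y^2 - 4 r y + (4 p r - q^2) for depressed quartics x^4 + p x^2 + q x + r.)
h(y) = y^3 - 4*y^2 - 24*y + 87

Identify coefficients: p = 4, q = -3, r = 6.
Plug into h(y) = y^3 - p y^2 - 4 r y + (4 p r - q^2):
  h(y) = y^3 - (4) y^2 - 4*(6) y + (4*(4)*(6) - (-3)^2)
       = y^3 + (-4) y^2 + (-24) y + (87).
Simplifying: h(y) = y^3 - 4*y^2 - 24*y + 87.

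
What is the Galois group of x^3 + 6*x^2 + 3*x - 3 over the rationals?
Gal(K/Q) = S_3 (symmetric group of order 6)

Compute the discriminant of x^3 + (6)*x^2 + (3)*x + (-3): Δ = 1593. Since Δ is not a rational square, the Galois group is not contained in A_3; it must be the full S_3 (irreducibility of the cubic rules out anything smaller).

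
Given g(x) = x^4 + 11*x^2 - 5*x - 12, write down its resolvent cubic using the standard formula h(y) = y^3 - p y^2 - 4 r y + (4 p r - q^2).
h(y) = y^3 - 11*y^2 + 48*y - 553

Identify coefficients: p = 11, q = -5, r = -12.
Plug into h(y) = y^3 - p y^2 - 4 r y + (4 p r - q^2):
  h(y) = y^3 - (11) y^2 - 4*(-12) y + (4*(11)*(-12) - (-5)^2)
       = y^3 + (-11) y^2 + (48) y + (-553).
Simplifying: h(y) = y^3 - 11*y^2 + 48*y - 553.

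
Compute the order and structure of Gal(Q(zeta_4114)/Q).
|Gal(Q(zeta_4114)/Q)| = phi(4114) = 1760; group ≅ (Z/4114Z)^* ≅ Z/16Z × Z/110Z

The n-th cyclotomic polynomial Φ_4114(x) is the minimal polynomial of zeta_4114 over Q and has degree phi(4114) = 1760. So Q(zeta_4114) is a degree-1760 Galois extension with Galois group (Z/4114Z)^*. By CRT, (Z/4114Z)^* ≅ (Z/2Z)^* × (Z/121Z)^* × (Z/17Z)^*. Each prime-power unit group is (Z/2Z)^* ≅ trivial group (order 1); (Z/121Z)^* ≅ Z/110Z; (Z/17Z)^* ≅ Z/16Z. Hence Gal(Q(zeta_4114)/Q) ≅ Z/16Z × Z/110Z.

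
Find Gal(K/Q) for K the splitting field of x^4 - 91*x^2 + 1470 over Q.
Gal(K/Q) = V_4 (Klein four-group, Z/2Z × Z/2Z)

f factors as (x^2 - 21)(x^2 - 70), so the splitting field is K = Q(sqrt(21), sqrt(70)). The elements 21, 70, 1470 are all non-squares in Q, so sqrt(21) and sqrt(70) generate independent quadratic extensions. Thus [K:Q] = 4 and Gal(K/Q) is generated by the two order-2 automorphisms sqrt(21) ↦ -sqrt(21) and sqrt(70) ↦ -sqrt(70), giving V_4.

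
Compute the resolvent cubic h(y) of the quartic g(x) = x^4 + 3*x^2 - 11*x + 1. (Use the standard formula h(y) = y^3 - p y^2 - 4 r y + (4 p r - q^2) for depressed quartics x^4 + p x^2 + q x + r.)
h(y) = y^3 - 3*y^2 - 4*y - 109

Identify coefficients: p = 3, q = -11, r = 1.
Plug into h(y) = y^3 - p y^2 - 4 r y + (4 p r - q^2):
  h(y) = y^3 - (3) y^2 - 4*(1) y + (4*(3)*(1) - (-11)^2)
       = y^3 + (-3) y^2 + (-4) y + (-109).
Simplifying: h(y) = y^3 - 3*y^2 - 4*y - 109.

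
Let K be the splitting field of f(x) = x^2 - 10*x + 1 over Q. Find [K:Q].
[K:Q] = 2

The discriminant of x^2 + (-10)*x + (1) is b^2 - 4c = 100 - (4) = 96. Since 96 is not a perfect square in Q, the polynomial is irreducible over Q. Its two roots generate a degree-2 extension, so [K:Q] = 2.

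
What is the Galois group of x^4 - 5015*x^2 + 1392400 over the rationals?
Gal(K/Q) = Z/2Z (cyclic of order 2)

f factors as (x^2 - 295)(x^2 - 4720), so the splitting field is K = Q(sqrt(295), sqrt(4720)). The squarefree part of 295 is 295 and the squarefree part of 4720 is also 295, so sqrt(295) and sqrt(4720) are both rational multiples of sqrt(295). Hence Q(sqrt(295)) = Q(sqrt(4720)) = Q(sqrt(295)), and the splitting field collapses to a single degree-2 extension with Galois group Z/2Z.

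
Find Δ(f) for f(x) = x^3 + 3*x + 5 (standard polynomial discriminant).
Δ = -783

For a depressed cubic x^3 + p x + q the discriminant is Δ = -4 p^3 - 27 q^2 = -4*(3)^3 - 27*(5)^2 = -108 - 675 = -783.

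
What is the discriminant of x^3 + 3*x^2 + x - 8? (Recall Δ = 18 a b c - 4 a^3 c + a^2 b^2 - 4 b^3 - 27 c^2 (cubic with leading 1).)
Δ = -1291

For x^3 + a x^2 + b x + c the discriminant is Δ = 18 a b c - 4 a^3 c + a^2 b^2 - 4 b^3 - 27 c^2.
Plug a = 3, b = 1, c = -8:
  18*(3)*(1)*(-8) - 4*(3)^3*(-8) + (3)^2*(1)^2 - 4*(1)^3 - 27*(-8)^2
  = -432 + (864) + 9 + (-4) + (-1728)
  = -1291.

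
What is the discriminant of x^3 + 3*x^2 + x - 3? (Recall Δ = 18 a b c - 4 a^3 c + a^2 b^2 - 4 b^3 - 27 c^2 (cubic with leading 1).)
Δ = -76

For x^3 + a x^2 + b x + c the discriminant is Δ = 18 a b c - 4 a^3 c + a^2 b^2 - 4 b^3 - 27 c^2.
Plug a = 3, b = 1, c = -3:
  18*(3)*(1)*(-3) - 4*(3)^3*(-3) + (3)^2*(1)^2 - 4*(1)^3 - 27*(-3)^2
  = -162 + (324) + 9 + (-4) + (-243)
  = -76.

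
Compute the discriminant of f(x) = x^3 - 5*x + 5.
Δ = -175

For a depressed cubic x^3 + p x + q the discriminant is Δ = -4 p^3 - 27 q^2 = -4*(-5)^3 - 27*(5)^2 = 500 - 675 = -175.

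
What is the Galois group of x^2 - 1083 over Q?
Gal(K/Q) = Z/2Z (cyclic of order 2)

x^2 - 1083 is irreducible over Q since 1083 is not a rational square. The splitting field Q(sqrt(1083)) has degree 2 over Q, and its unique nontrivial automorphism is sqrt(1083) ↦ -sqrt(1083). Hence Gal(Q(sqrt(1083))/Q) = Z/2Z.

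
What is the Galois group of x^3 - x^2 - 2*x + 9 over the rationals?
Gal(K/Q) = S_3 (symmetric group of order 6)

Compute the discriminant of x^3 + (-1)*x^2 + (-2)*x + (9): Δ = -1791. Since Δ is not a rational square, the Galois group is not contained in A_3; it must be the full S_3 (irreducibility of the cubic rules out anything smaller).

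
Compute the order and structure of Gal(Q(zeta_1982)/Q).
|Gal(Q(zeta_1982)/Q)| = phi(1982) = 990; group ≅ (Z/1982Z)^* ≅ Z/990Z

The n-th cyclotomic polynomial Φ_1982(x) is the minimal polynomial of zeta_1982 over Q and has degree phi(1982) = 990. So Q(zeta_1982) is a degree-990 Galois extension with Galois group (Z/1982Z)^*. By CRT, (Z/1982Z)^* ≅ (Z/2Z)^* × (Z/991Z)^*. Each prime-power unit group is (Z/2Z)^* ≅ trivial group (order 1); (Z/991Z)^* ≅ Z/990Z. Hence Gal(Q(zeta_1982)/Q) ≅ Z/990Z.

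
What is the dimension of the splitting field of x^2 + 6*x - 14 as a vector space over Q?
[K:Q] = 2

The discriminant of x^2 + (6)*x + (-14) is b^2 - 4c = 36 - (-56) = 92. Since 92 is not a perfect square in Q, the polynomial is irreducible over Q. Its two roots generate a degree-2 extension, so [K:Q] = 2.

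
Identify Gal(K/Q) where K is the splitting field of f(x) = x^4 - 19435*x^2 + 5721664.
Gal(K/Q) = Z/2Z (cyclic of order 2)

f factors as (x^2 - 19136)(x^2 - 299), so the splitting field is K = Q(sqrt(19136), sqrt(299)). The squarefree part of 19136 is 299 and the squarefree part of 299 is also 299, so sqrt(19136) and sqrt(299) are both rational multiples of sqrt(299). Hence Q(sqrt(19136)) = Q(sqrt(299)) = Q(sqrt(299)), and the splitting field collapses to a single degree-2 extension with Galois group Z/2Z.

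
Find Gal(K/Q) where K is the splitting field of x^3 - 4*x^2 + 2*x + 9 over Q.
Gal(K/Q) = S_3 (symmetric group of order 6)

Compute the discriminant of x^3 + (-4)*x^2 + (2)*x + (9): Δ = -1147. Since Δ is not a rational square, the Galois group is not contained in A_3; it must be the full S_3 (irreducibility of the cubic rules out anything smaller).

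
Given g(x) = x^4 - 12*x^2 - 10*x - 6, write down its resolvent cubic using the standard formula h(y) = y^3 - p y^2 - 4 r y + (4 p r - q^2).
h(y) = y^3 + 12*y^2 + 24*y + 188

Identify coefficients: p = -12, q = -10, r = -6.
Plug into h(y) = y^3 - p y^2 - 4 r y + (4 p r - q^2):
  h(y) = y^3 - (-12) y^2 - 4*(-6) y + (4*(-12)*(-6) - (-10)^2)
       = y^3 + (12) y^2 + (24) y + (188).
Simplifying: h(y) = y^3 + 12*y^2 + 24*y + 188.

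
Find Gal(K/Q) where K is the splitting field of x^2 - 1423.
Gal(K/Q) = Z/2Z (cyclic of order 2)

x^2 - 1423 is irreducible over Q since 1423 is not a rational square. The splitting field Q(sqrt(1423)) has degree 2 over Q, and its unique nontrivial automorphism is sqrt(1423) ↦ -sqrt(1423). Hence Gal(Q(sqrt(1423))/Q) = Z/2Z.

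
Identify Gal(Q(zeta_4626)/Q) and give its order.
|Gal(Q(zeta_4626)/Q)| = phi(4626) = 1536; group ≅ (Z/4626Z)^* ≅ Z/6Z × Z/256Z

The n-th cyclotomic polynomial Φ_4626(x) is the minimal polynomial of zeta_4626 over Q and has degree phi(4626) = 1536. So Q(zeta_4626) is a degree-1536 Galois extension with Galois group (Z/4626Z)^*. By CRT, (Z/4626Z)^* ≅ (Z/2Z)^* × (Z/9Z)^* × (Z/257Z)^*. Each prime-power unit group is (Z/2Z)^* ≅ trivial group (order 1); (Z/9Z)^* ≅ Z/6Z; (Z/257Z)^* ≅ Z/256Z. Hence Gal(Q(zeta_4626)/Q) ≅ Z/6Z × Z/256Z.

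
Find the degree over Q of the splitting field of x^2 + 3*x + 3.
[K:Q] = 2

The discriminant of x^2 + (3)*x + (3) is b^2 - 4c = 9 - (12) = -3. Since -3 is not a perfect square in Q, the polynomial is irreducible over Q. Its two roots generate a degree-2 extension, so [K:Q] = 2.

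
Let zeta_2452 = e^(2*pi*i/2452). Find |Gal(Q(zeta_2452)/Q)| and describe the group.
|Gal(Q(zeta_2452)/Q)| = phi(2452) = 1224; group ≅ (Z/2452Z)^* ≅ Z/2Z × Z/612Z

The n-th cyclotomic polynomial Φ_2452(x) is the minimal polynomial of zeta_2452 over Q and has degree phi(2452) = 1224. So Q(zeta_2452) is a degree-1224 Galois extension with Galois group (Z/2452Z)^*. By CRT, (Z/2452Z)^* ≅ (Z/4Z)^* × (Z/613Z)^*. Each prime-power unit group is (Z/4Z)^* ≅ Z/2Z; (Z/613Z)^* ≅ Z/612Z. Hence Gal(Q(zeta_2452)/Q) ≅ Z/2Z × Z/612Z.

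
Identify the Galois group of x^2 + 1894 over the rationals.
Gal(K/Q) = Z/2Z (cyclic of order 2)

x^2 + 1894 is irreducible over Q since -1894 is not a rational square. The splitting field Q(sqrt(-1894)) has degree 2 over Q, and its unique nontrivial automorphism is sqrt(-1894) ↦ -sqrt(-1894). Hence Gal(Q(sqrt(-1894))/Q) = Z/2Z.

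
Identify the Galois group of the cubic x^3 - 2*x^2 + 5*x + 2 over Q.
Gal(K/Q) = S_3 (symmetric group of order 6)

Compute the discriminant of x^3 + (-2)*x^2 + (5)*x + (2): Δ = -804. Since Δ is not a rational square, the Galois group is not contained in A_3; it must be the full S_3 (irreducibility of the cubic rules out anything smaller).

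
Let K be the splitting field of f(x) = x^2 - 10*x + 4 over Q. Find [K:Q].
[K:Q] = 2

The discriminant of x^2 + (-10)*x + (4) is b^2 - 4c = 100 - (16) = 84. Since 84 is not a perfect square in Q, the polynomial is irreducible over Q. Its two roots generate a degree-2 extension, so [K:Q] = 2.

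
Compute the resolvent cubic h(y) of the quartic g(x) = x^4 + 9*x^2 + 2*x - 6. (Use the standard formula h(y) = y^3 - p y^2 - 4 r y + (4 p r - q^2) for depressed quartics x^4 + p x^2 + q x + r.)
h(y) = y^3 - 9*y^2 + 24*y - 220

Identify coefficients: p = 9, q = 2, r = -6.
Plug into h(y) = y^3 - p y^2 - 4 r y + (4 p r - q^2):
  h(y) = y^3 - (9) y^2 - 4*(-6) y + (4*(9)*(-6) - (2)^2)
       = y^3 + (-9) y^2 + (24) y + (-220).
Simplifying: h(y) = y^3 - 9*y^2 + 24*y - 220.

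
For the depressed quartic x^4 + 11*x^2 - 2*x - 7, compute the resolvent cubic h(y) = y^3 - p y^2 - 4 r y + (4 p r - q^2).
h(y) = y^3 - 11*y^2 + 28*y - 312

Identify coefficients: p = 11, q = -2, r = -7.
Plug into h(y) = y^3 - p y^2 - 4 r y + (4 p r - q^2):
  h(y) = y^3 - (11) y^2 - 4*(-7) y + (4*(11)*(-7) - (-2)^2)
       = y^3 + (-11) y^2 + (28) y + (-312).
Simplifying: h(y) = y^3 - 11*y^2 + 28*y - 312.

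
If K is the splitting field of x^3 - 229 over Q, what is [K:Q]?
[K:Q] = 6

x^3 - 229 has one real root r = 229^(1/3) and two complex roots r*zeta_3, r*zeta_3^2 where zeta_3 = e^(2*pi*i/3). The splitting field is Q(r, zeta_3). [Q(r):Q] = 3 and [Q(zeta_3):Q] = 2 with gcd = 1, so [Q(r, zeta_3):Q] = 3 * 2 = 6.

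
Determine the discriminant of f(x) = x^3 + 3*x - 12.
Δ = -3996

For a depressed cubic x^3 + p x + q the discriminant is Δ = -4 p^3 - 27 q^2 = -4*(3)^3 - 27*(-12)^2 = -108 - 3888 = -3996.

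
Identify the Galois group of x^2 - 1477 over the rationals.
Gal(K/Q) = Z/2Z (cyclic of order 2)

x^2 - 1477 is irreducible over Q since 1477 is not a rational square. The splitting field Q(sqrt(1477)) has degree 2 over Q, and its unique nontrivial automorphism is sqrt(1477) ↦ -sqrt(1477). Hence Gal(Q(sqrt(1477))/Q) = Z/2Z.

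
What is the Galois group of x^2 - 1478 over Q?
Gal(K/Q) = Z/2Z (cyclic of order 2)

x^2 - 1478 is irreducible over Q since 1478 is not a rational square. The splitting field Q(sqrt(1478)) has degree 2 over Q, and its unique nontrivial automorphism is sqrt(1478) ↦ -sqrt(1478). Hence Gal(Q(sqrt(1478))/Q) = Z/2Z.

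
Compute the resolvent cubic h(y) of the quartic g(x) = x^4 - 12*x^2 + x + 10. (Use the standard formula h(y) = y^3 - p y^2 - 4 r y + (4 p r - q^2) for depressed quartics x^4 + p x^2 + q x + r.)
h(y) = y^3 + 12*y^2 - 40*y - 481

Identify coefficients: p = -12, q = 1, r = 10.
Plug into h(y) = y^3 - p y^2 - 4 r y + (4 p r - q^2):
  h(y) = y^3 - (-12) y^2 - 4*(10) y + (4*(-12)*(10) - (1)^2)
       = y^3 + (12) y^2 + (-40) y + (-481).
Simplifying: h(y) = y^3 + 12*y^2 - 40*y - 481.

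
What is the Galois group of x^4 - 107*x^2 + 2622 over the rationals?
Gal(K/Q) = V_4 (Klein four-group, Z/2Z × Z/2Z)

f factors as (x^2 - 69)(x^2 - 38), so the splitting field is K = Q(sqrt(69), sqrt(38)). The elements 69, 38, 2622 are all non-squares in Q, so sqrt(69) and sqrt(38) generate independent quadratic extensions. Thus [K:Q] = 4 and Gal(K/Q) is generated by the two order-2 automorphisms sqrt(69) ↦ -sqrt(69) and sqrt(38) ↦ -sqrt(38), giving V_4.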